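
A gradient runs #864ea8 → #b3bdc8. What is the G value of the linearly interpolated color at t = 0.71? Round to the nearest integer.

157

G₁ = 78 (from #864ea8), G₂ = 189 (from #b3bdc8).
G = 78 + 0.71 × (189 − 78) = 156.81 → 157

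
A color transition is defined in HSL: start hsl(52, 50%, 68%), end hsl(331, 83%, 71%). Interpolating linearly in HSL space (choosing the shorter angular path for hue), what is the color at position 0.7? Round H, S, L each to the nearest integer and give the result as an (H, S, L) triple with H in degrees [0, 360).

Hue: 331 − 52 = 279°, but |279| > 180 so the shorter arc goes the other way: Δh = 279 − 360 = -81°.
H = 52 + 0.7 × (-81) = -4.7 → -5 → -5 mod 360 = 355°
S = 50 + 0.7 × (83 − 50) = 73.1 → 73%
L = 68 + 0.7 × (71 − 68) = 70.1 → 70%

(355, 73, 70)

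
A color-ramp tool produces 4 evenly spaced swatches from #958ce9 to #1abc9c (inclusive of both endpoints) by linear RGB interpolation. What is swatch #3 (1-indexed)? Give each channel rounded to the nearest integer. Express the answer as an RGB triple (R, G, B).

With 4 swatches and endpoints inclusive, swatch 3 sits at t = (3 − 1)/(4 − 1) = 2/3 ≈ 0.6667.
#958ce9 → (149, 140, 233); #1abc9c → (26, 188, 156).
R = 149 + 0.6667 × (26 − 149) = 66.996 → 67
G = 140 + 0.6667 × (188 − 140) = 172.002 → 172
B = 233 + 0.6667 × (156 − 233) = 181.664 → 182

(67, 172, 182)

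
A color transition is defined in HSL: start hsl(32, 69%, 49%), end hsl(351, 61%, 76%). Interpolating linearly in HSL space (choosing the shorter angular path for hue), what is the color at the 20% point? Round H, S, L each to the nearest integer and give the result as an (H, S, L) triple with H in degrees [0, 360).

(24, 67, 54)

Hue: 351 − 32 = 319°, but |319| > 180 so the shorter arc goes the other way: Δh = 319 − 360 = -41°.
H = 32 + 0.2 × (-41) = 23.8 → 24°
S = 69 + 0.2 × (61 − 69) = 67.4 → 67%
L = 49 + 0.2 × (76 − 49) = 54.4 → 54%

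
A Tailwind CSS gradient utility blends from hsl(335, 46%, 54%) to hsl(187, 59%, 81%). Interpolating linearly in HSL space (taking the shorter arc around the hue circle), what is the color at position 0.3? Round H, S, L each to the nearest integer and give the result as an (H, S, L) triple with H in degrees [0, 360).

Hue arc: Δh = 187 − 335 = -148° (|Δh| ≤ 180, already the shorter path).
H = 335 + 0.3 × (-148) = 290.6 → 291°
S = 46 + 0.3 × (59 − 46) = 49.9 → 50%
L = 54 + 0.3 × (81 − 54) = 62.1 → 62%

(291, 50, 62)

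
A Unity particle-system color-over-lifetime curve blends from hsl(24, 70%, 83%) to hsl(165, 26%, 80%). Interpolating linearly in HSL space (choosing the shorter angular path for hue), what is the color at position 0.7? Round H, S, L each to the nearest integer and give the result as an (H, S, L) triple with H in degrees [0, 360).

Hue arc: Δh = 165 − 24 = 141° (|Δh| ≤ 180, already the shorter path).
H = 24 + 0.7 × (141) = 122.7 → 123°
S = 70 + 0.7 × (26 − 70) = 39.2 → 39%
L = 83 + 0.7 × (80 − 83) = 80.9 → 81%

(123, 39, 81)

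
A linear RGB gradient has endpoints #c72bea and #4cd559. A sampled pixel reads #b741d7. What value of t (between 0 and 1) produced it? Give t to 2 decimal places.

0.13

Invert the lerp on the G channel (largest span, 170): t = (65 − 43) / (213 − 43) = 22/170 = 0.12941.
Check on R: (183 − 199)/(76 − 199) = 0.1301 ✓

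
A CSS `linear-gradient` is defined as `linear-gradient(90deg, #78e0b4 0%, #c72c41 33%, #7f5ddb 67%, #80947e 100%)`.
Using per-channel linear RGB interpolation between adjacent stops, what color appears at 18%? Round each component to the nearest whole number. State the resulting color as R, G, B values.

(163, 126, 117)

18% lies between the 0% and 33% stops, so the local fraction is t = (18 − 0)/(33 − 0) = 18/33 ≈ 0.5455.
#78e0b4 → (120, 224, 180); #c72c41 → (199, 44, 65).
R = 120 + 0.5455 × (199 − 120) = 163.094 → 163
G = 224 + 0.5455 × (44 − 224) = 125.81 → 126
B = 180 + 0.5455 × (65 − 180) = 117.267 → 117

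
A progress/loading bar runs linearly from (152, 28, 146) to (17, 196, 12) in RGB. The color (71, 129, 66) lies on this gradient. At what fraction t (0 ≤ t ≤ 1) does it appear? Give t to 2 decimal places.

Invert the lerp on the G channel (largest span, 168): t = (129 − 28) / (196 − 28) = 101/168 = 0.60119.
Check on R: (71 − 152)/(17 − 152) = 0.6 ✓

0.60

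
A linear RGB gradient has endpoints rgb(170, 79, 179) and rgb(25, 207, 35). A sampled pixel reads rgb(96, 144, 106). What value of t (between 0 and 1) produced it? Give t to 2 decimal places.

Invert the lerp on the R channel (largest span, 145): t = (96 − 170) / (25 − 170) = -74/-145 = 0.51034.
Check on G: (144 − 79)/(207 − 79) = 0.5078 ✓

0.51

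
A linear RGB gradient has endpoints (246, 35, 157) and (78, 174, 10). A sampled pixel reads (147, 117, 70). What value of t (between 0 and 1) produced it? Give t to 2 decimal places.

Invert the lerp on the R channel (largest span, 168): t = (147 − 246) / (78 − 246) = -99/-168 = 0.58929.
Check on G: (117 − 35)/(174 − 35) = 0.5899 ✓

0.59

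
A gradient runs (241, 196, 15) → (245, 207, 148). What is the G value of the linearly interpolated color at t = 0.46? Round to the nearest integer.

201

G = 196 + 0.46 × (207 − 196) = 201.06 → 201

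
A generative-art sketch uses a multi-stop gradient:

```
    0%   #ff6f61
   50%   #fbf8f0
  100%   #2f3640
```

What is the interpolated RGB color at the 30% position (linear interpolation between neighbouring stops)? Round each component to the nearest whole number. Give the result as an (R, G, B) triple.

30% lies between the 0% and 50% stops, so the local fraction is t = (30 − 0)/(50 − 0) = 30/50 ≈ 0.6.
#ff6f61 → (255, 111, 97); #fbf8f0 → (251, 248, 240).
R = 255 + 0.6 × (251 − 255) = 252.6 → 253
G = 111 + 0.6 × (248 − 111) = 193.2 → 193
B = 97 + 0.6 × (240 − 97) = 182.8 → 183

(253, 193, 183)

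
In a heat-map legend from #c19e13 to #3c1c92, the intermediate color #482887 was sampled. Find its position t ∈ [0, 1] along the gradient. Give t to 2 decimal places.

0.91

Invert the lerp on the R channel (largest span, 133): t = (72 − 193) / (60 − 193) = -121/-133 = 0.90977.
Check on G: (40 − 158)/(28 − 158) = 0.9077 ✓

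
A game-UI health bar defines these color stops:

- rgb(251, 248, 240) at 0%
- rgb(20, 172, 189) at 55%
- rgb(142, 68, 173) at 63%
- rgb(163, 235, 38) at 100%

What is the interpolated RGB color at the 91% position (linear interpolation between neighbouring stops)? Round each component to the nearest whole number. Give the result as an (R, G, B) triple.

(158, 194, 71)

91% lies between the 63% and 100% stops, so the local fraction is t = (91 − 63)/(100 − 63) = 28/37 ≈ 0.7568.
R = 142 + 0.7568 × (163 − 142) = 157.893 → 158
G = 68 + 0.7568 × (235 − 68) = 194.386 → 194
B = 173 + 0.7568 × (38 − 173) = 70.832 → 71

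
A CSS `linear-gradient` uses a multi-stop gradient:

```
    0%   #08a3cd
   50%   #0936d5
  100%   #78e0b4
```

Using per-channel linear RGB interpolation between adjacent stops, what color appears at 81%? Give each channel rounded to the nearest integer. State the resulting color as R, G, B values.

81% lies between the 50% and 100% stops, so the local fraction is t = (81 − 50)/(100 − 50) = 31/50 ≈ 0.62.
#0936d5 → (9, 54, 213); #78e0b4 → (120, 224, 180).
R = 9 + 0.62 × (120 − 9) = 77.82 → 78
G = 54 + 0.62 × (224 − 54) = 159.4 → 159
B = 213 + 0.62 × (180 − 213) = 192.54 → 193

(78, 159, 193)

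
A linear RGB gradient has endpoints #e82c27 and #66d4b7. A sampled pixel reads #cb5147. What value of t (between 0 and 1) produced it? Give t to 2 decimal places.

Invert the lerp on the G channel (largest span, 168): t = (81 − 44) / (212 − 44) = 37/168 = 0.22024.
Check on R: (203 − 232)/(102 − 232) = 0.2231 ✓

0.22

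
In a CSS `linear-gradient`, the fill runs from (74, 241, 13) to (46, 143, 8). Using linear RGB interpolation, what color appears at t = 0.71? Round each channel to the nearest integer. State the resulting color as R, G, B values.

R = 74 + 0.71 × (46 − 74) = 74 + 0.71 × -28 = 54.12 → 54
G = 241 + 0.71 × (143 − 241) = 241 + 0.71 × -98 = 171.42 → 171
B = 13 + 0.71 × (8 − 13) = 13 + 0.71 × -5 = 9.45 → 9

(54, 171, 9)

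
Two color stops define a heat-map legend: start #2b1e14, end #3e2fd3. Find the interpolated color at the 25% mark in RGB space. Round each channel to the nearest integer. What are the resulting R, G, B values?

(48, 34, 68)

#2b1e14 → (43, 30, 20); #3e2fd3 → (62, 47, 211).
25% corresponds to t = 0.25.
R = 43 + 0.25 × (62 − 43) = 43 + 0.25 × 19 = 47.75 → 48
G = 30 + 0.25 × (47 − 30) = 30 + 0.25 × 17 = 34.25 → 34
B = 20 + 0.25 × (211 − 20) = 20 + 0.25 × 191 = 67.75 → 68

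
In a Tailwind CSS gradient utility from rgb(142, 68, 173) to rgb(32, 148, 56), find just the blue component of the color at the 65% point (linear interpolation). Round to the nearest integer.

B = 173 + 0.65 × (56 − 173) = 96.95 → 97

97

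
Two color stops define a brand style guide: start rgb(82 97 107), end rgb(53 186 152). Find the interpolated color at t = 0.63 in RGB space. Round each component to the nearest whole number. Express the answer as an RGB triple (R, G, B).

(64, 153, 135)

R = 82 + 0.63 × (53 − 82) = 82 + 0.63 × -29 = 63.73 → 64
G = 97 + 0.63 × (186 − 97) = 97 + 0.63 × 89 = 153.07 → 153
B = 107 + 0.63 × (152 − 107) = 107 + 0.63 × 45 = 135.35 → 135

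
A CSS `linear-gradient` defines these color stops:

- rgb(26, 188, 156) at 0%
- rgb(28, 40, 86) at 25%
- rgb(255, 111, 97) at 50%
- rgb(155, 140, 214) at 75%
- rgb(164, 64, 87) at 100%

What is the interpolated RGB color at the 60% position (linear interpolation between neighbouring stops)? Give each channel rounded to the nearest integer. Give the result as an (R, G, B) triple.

(215, 123, 144)

60% lies between the 50% and 75% stops, so the local fraction is t = (60 − 50)/(75 − 50) = 10/25 ≈ 0.4.
R = 255 + 0.4 × (155 − 255) = 215 → 215
G = 111 + 0.4 × (140 − 111) = 122.6 → 123
B = 97 + 0.4 × (214 − 97) = 143.8 → 144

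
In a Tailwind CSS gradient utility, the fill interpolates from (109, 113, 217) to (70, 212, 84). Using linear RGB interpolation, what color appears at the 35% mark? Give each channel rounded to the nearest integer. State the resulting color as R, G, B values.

(95, 148, 170)

35% corresponds to t = 0.35.
R = 109 + 0.35 × (70 − 109) = 109 + 0.35 × -39 = 95.35 → 95
G = 113 + 0.35 × (212 − 113) = 113 + 0.35 × 99 = 147.65 → 148
B = 217 + 0.35 × (84 − 217) = 217 + 0.35 × -133 = 170.45 → 170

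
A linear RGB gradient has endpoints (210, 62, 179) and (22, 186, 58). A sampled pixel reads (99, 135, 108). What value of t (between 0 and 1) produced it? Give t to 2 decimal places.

Invert the lerp on the R channel (largest span, 188): t = (99 − 210) / (22 − 210) = -111/-188 = 0.59043.
Check on G: (135 − 62)/(186 − 62) = 0.5887 ✓

0.59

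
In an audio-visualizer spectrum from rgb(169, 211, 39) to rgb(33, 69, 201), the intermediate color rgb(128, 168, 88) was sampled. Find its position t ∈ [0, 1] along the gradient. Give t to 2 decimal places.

0.30

Invert the lerp on the B channel (largest span, 162): t = (88 − 39) / (201 − 39) = 49/162 = 0.30247.
Check on R: (128 − 169)/(33 − 169) = 0.3015 ✓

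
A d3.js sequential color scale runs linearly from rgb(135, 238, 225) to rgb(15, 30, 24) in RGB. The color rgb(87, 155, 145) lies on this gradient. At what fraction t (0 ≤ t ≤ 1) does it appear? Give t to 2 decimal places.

Invert the lerp on the G channel (largest span, 208): t = (155 − 238) / (30 − 238) = -83/-208 = 0.39904.
Check on R: (87 − 135)/(15 − 135) = 0.4 ✓

0.40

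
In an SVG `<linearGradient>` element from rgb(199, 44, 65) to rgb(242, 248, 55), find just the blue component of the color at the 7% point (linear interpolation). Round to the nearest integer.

B = 65 + 0.07 × (55 − 65) = 64.3 → 64

64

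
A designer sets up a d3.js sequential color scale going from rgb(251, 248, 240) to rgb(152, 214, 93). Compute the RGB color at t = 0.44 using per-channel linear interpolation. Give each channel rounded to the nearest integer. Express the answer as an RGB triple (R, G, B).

R = 251 + 0.44 × (152 − 251) = 251 + 0.44 × -99 = 207.44 → 207
G = 248 + 0.44 × (214 − 248) = 248 + 0.44 × -34 = 233.04 → 233
B = 240 + 0.44 × (93 − 240) = 240 + 0.44 × -147 = 175.32 → 175
So the blended color is (207, 233, 175), about #cfe9af.

(207, 233, 175)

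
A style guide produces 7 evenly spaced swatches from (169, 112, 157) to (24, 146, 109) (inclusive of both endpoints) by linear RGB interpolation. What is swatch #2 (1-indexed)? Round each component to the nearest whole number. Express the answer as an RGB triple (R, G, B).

(145, 118, 149)

With 7 swatches and endpoints inclusive, swatch 2 sits at t = (2 − 1)/(7 − 1) = 1/6 ≈ 0.1667.
R = 169 + 0.1667 × (24 − 169) = 144.828 → 145
G = 112 + 0.1667 × (146 − 112) = 117.668 → 118
B = 157 + 0.1667 × (109 − 157) = 148.998 → 149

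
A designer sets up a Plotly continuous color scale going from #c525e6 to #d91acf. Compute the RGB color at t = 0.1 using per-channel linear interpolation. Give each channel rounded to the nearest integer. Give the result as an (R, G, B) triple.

(199, 36, 228)

#c525e6 → (197, 37, 230); #d91acf → (217, 26, 207).
R = 197 + 0.1 × (217 − 197) = 197 + 0.1 × 20 = 199 → 199
G = 37 + 0.1 × (26 − 37) = 37 + 0.1 × -11 = 35.9 → 36
B = 230 + 0.1 × (207 − 230) = 230 + 0.1 × -23 = 227.7 → 228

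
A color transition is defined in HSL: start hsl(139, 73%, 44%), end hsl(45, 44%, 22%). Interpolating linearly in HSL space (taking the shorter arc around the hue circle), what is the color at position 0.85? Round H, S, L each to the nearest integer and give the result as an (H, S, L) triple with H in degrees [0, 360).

Hue arc: Δh = 45 − 139 = -94° (|Δh| ≤ 180, already the shorter path).
H = 139 + 0.85 × (-94) = 59.1 → 59°
S = 73 + 0.85 × (44 − 73) = 48.35 → 48%
L = 44 + 0.85 × (22 − 44) = 25.3 → 25%

(59, 48, 25)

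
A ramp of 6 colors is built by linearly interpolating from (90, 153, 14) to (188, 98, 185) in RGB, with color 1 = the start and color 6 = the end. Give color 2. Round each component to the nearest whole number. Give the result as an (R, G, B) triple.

(110, 142, 48)

With 6 swatches and endpoints inclusive, swatch 2 sits at t = (2 − 1)/(6 − 1) = 1/5 ≈ 0.2.
R = 90 + 0.2 × (188 − 90) = 109.6 → 110
G = 153 + 0.2 × (98 − 153) = 142 → 142
B = 14 + 0.2 × (185 − 14) = 48.2 → 48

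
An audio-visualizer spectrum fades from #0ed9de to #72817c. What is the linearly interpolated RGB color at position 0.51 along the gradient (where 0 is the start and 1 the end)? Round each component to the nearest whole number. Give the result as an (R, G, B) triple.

(65, 172, 172)

#0ed9de → (14, 217, 222); #72817c → (114, 129, 124).
R = 14 + 0.51 × (114 − 14) = 14 + 0.51 × 100 = 65 → 65
G = 217 + 0.51 × (129 − 217) = 217 + 0.51 × -88 = 172.12 → 172
B = 222 + 0.51 × (124 − 222) = 222 + 0.51 × -98 = 172.02 → 172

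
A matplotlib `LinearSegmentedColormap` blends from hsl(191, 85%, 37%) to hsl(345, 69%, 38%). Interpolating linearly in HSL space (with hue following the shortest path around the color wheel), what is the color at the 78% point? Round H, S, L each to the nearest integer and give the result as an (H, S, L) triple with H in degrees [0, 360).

Hue arc: Δh = 345 − 191 = 154° (|Δh| ≤ 180, already the shorter path).
H = 191 + 0.78 × (154) = 311.12 → 311°
S = 85 + 0.78 × (69 − 85) = 72.52 → 73%
L = 37 + 0.78 × (38 − 37) = 37.78 → 38%

(311, 73, 38)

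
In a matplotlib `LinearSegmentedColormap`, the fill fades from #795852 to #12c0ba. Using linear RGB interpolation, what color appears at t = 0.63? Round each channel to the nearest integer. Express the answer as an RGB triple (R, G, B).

#795852 → (121, 88, 82); #12c0ba → (18, 192, 186).
R = 121 + 0.63 × (18 − 121) = 121 + 0.63 × -103 = 56.11 → 56
G = 88 + 0.63 × (192 − 88) = 88 + 0.63 × 104 = 153.52 → 154
B = 82 + 0.63 × (186 − 82) = 82 + 0.63 × 104 = 147.52 → 148

(56, 154, 148)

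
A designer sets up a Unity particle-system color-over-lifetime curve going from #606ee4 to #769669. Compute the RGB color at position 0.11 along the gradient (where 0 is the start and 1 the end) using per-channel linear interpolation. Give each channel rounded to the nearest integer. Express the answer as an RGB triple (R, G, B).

#606ee4 → (96, 110, 228); #769669 → (118, 150, 105).
R = 96 + 0.11 × (118 − 96) = 96 + 0.11 × 22 = 98.42 → 98
G = 110 + 0.11 × (150 − 110) = 110 + 0.11 × 40 = 114.4 → 114
B = 228 + 0.11 × (105 − 228) = 228 + 0.11 × -123 = 214.47 → 214

(98, 114, 214)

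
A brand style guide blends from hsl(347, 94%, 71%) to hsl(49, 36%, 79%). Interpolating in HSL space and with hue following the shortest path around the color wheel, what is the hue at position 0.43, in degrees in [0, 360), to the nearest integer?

14

Hue: 49 − 347 = -298°, but |-298| > 180 so the shorter arc goes the other way: Δh = -298 + 360 = 62°.
H = 347 + 0.43 × (62) = 373.66 → 374 → 374 mod 360 = 14°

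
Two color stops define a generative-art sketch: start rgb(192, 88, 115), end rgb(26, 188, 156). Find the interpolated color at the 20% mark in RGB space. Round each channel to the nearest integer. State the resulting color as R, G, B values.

(159, 108, 123)

20% corresponds to t = 0.2.
R = 192 + 0.2 × (26 − 192) = 192 + 0.2 × -166 = 158.8 → 159
G = 88 + 0.2 × (188 − 88) = 88 + 0.2 × 100 = 108 → 108
B = 115 + 0.2 × (156 − 115) = 115 + 0.2 × 41 = 123.2 → 123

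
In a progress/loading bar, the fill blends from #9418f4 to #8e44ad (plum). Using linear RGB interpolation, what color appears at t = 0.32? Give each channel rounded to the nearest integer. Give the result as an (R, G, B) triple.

#9418f4 → (148, 24, 244); #8e44ad → (142, 68, 173).
R = 148 + 0.32 × (142 − 148) = 148 + 0.32 × -6 = 146.08 → 146
G = 24 + 0.32 × (68 − 24) = 24 + 0.32 × 44 = 38.08 → 38
B = 244 + 0.32 × (173 − 244) = 244 + 0.32 × -71 = 221.28 → 221

(146, 38, 221)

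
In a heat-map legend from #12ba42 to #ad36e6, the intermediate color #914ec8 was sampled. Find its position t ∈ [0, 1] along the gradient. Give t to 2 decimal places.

0.82

Invert the lerp on the B channel (largest span, 164): t = (200 − 66) / (230 − 66) = 134/164 = 0.81707.
Check on R: (145 − 18)/(173 − 18) = 0.8194 ✓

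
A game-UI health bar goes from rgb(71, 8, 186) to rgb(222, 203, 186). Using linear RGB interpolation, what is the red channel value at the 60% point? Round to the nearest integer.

162

R = 71 + 0.6 × (222 − 71) = 161.6 → 162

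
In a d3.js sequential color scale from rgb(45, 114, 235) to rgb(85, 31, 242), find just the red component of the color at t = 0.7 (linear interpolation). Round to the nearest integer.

73

R = 45 + 0.7 × (85 − 45) = 73 → 73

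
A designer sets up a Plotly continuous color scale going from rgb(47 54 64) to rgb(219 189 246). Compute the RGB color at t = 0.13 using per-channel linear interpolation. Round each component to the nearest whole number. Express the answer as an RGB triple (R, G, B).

(69, 72, 88)

R = 47 + 0.13 × (219 − 47) = 47 + 0.13 × 172 = 69.36 → 69
G = 54 + 0.13 × (189 − 54) = 54 + 0.13 × 135 = 71.55 → 72
B = 64 + 0.13 × (246 − 64) = 64 + 0.13 × 182 = 87.66 → 88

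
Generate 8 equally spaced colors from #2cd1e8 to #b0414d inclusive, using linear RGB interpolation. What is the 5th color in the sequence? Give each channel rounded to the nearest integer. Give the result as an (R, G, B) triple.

(119, 127, 143)

With 8 swatches and endpoints inclusive, swatch 5 sits at t = (5 − 1)/(8 − 1) = 4/7 ≈ 0.5714.
#2cd1e8 → (44, 209, 232); #b0414d → (176, 65, 77).
R = 44 + 0.5714 × (176 − 44) = 119.425 → 119
G = 209 + 0.5714 × (65 − 209) = 126.718 → 127
B = 232 + 0.5714 × (77 − 232) = 143.433 → 143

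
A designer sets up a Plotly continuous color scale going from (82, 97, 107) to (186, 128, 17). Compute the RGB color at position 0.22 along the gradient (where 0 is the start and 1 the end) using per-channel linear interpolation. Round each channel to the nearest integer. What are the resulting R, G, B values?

(105, 104, 87)

R = 82 + 0.22 × (186 − 82) = 82 + 0.22 × 104 = 104.88 → 105
G = 97 + 0.22 × (128 − 97) = 97 + 0.22 × 31 = 103.82 → 104
B = 107 + 0.22 × (17 − 107) = 107 + 0.22 × -90 = 87.2 → 87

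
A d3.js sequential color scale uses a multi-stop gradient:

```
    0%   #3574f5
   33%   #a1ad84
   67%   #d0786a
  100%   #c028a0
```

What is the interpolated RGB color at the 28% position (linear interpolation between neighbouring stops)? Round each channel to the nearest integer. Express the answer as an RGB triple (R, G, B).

28% lies between the 0% and 33% stops, so the local fraction is t = (28 − 0)/(33 − 0) = 28/33 ≈ 0.8485.
#3574f5 → (53, 116, 245); #a1ad84 → (161, 173, 132).
R = 53 + 0.8485 × (161 − 53) = 144.638 → 145
G = 116 + 0.8485 × (173 − 116) = 164.364 → 164
B = 245 + 0.8485 × (132 − 245) = 149.12 → 149

(145, 164, 149)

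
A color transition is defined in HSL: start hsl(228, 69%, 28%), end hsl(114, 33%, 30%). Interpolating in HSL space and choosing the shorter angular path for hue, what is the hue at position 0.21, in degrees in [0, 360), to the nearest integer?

204

Hue arc: Δh = 114 − 228 = -114° (|Δh| ≤ 180, already the shorter path).
H = 228 + 0.21 × (-114) = 204.06 → 204°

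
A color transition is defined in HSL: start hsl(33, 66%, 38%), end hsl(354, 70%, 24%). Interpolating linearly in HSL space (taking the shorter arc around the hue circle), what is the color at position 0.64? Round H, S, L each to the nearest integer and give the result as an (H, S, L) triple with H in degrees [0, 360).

(8, 69, 29)

Hue: 354 − 33 = 321°, but |321| > 180 so the shorter arc goes the other way: Δh = 321 − 360 = -39°.
H = 33 + 0.64 × (-39) = 8.04 → 8°
S = 66 + 0.64 × (70 − 66) = 68.56 → 69%
L = 38 + 0.64 × (24 − 38) = 29.04 → 29%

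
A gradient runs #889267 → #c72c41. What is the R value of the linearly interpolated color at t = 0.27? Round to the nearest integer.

R₁ = 136 (from #889267), R₂ = 199 (from #c72c41).
R = 136 + 0.27 × (199 − 136) = 153.01 → 153

153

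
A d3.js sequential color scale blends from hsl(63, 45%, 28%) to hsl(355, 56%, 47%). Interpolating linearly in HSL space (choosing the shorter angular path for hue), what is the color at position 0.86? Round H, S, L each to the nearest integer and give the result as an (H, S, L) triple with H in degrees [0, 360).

(5, 54, 44)

Hue: 355 − 63 = 292°, but |292| > 180 so the shorter arc goes the other way: Δh = 292 − 360 = -68°.
H = 63 + 0.86 × (-68) = 4.52 → 5°
S = 45 + 0.86 × (56 − 45) = 54.46 → 54%
L = 28 + 0.86 × (47 − 28) = 44.34 → 44%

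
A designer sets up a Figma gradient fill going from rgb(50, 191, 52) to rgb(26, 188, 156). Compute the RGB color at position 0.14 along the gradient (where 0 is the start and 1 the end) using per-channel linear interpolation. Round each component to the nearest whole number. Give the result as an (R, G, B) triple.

(47, 191, 67)

R = 50 + 0.14 × (26 − 50) = 50 + 0.14 × -24 = 46.64 → 47
G = 191 + 0.14 × (188 − 191) = 191 + 0.14 × -3 = 190.58 → 191
B = 52 + 0.14 × (156 − 52) = 52 + 0.14 × 104 = 66.56 → 67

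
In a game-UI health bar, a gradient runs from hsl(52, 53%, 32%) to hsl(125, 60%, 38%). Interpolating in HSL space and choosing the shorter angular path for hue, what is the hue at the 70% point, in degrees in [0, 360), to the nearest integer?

Hue arc: Δh = 125 − 52 = 73° (|Δh| ≤ 180, already the shorter path).
H = 52 + 0.7 × (73) = 103.1 → 103°

103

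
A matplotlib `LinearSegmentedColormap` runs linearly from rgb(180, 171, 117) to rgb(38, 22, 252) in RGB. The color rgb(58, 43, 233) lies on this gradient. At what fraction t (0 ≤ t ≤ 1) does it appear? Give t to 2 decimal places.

0.86

Invert the lerp on the G channel (largest span, 149): t = (43 − 171) / (22 − 171) = -128/-149 = 0.85906.
Check on R: (58 − 180)/(38 − 180) = 0.8592 ✓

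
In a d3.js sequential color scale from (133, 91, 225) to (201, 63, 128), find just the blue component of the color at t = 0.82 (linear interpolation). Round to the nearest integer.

145

B = 225 + 0.82 × (128 − 225) = 145.46 → 145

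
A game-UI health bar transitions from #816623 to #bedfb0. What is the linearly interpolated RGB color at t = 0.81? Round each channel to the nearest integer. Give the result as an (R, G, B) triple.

(178, 200, 149)

#816623 → (129, 102, 35); #bedfb0 → (190, 223, 176).
R = 129 + 0.81 × (190 − 129) = 129 + 0.81 × 61 = 178.41 → 178
G = 102 + 0.81 × (223 − 102) = 102 + 0.81 × 121 = 200.01 → 200
B = 35 + 0.81 × (176 − 35) = 35 + 0.81 × 141 = 149.21 → 149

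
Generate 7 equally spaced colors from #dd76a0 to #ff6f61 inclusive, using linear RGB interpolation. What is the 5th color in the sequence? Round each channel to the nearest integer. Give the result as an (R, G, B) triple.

(244, 113, 118)

With 7 swatches and endpoints inclusive, swatch 5 sits at t = (5 − 1)/(7 − 1) = 4/6 ≈ 0.6667.
#dd76a0 → (221, 118, 160); #ff6f61 → (255, 111, 97).
R = 221 + 0.6667 × (255 − 221) = 243.668 → 244
G = 118 + 0.6667 × (111 − 118) = 113.333 → 113
B = 160 + 0.6667 × (97 − 160) = 117.998 → 118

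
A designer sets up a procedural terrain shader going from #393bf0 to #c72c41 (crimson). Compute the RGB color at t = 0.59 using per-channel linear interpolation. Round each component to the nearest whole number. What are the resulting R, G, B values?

(141, 50, 137)

#393bf0 → (57, 59, 240); #c72c41 → (199, 44, 65).
R = 57 + 0.59 × (199 − 57) = 57 + 0.59 × 142 = 140.78 → 141
G = 59 + 0.59 × (44 − 59) = 59 + 0.59 × -15 = 50.15 → 50
B = 240 + 0.59 × (65 − 240) = 240 + 0.59 × -175 = 136.75 → 137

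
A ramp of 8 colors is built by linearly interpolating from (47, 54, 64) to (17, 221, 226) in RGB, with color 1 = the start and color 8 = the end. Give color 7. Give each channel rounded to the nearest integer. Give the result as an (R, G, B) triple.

(21, 197, 203)

With 8 swatches and endpoints inclusive, swatch 7 sits at t = (7 − 1)/(8 − 1) = 6/7 ≈ 0.8571.
R = 47 + 0.8571 × (17 − 47) = 21.287 → 21
G = 54 + 0.8571 × (221 − 54) = 197.136 → 197
B = 64 + 0.8571 × (226 − 64) = 202.85 → 203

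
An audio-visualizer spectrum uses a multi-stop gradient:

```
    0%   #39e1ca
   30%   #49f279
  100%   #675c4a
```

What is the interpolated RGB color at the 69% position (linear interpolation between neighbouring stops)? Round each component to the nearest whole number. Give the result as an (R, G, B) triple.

(90, 158, 95)

69% lies between the 30% and 100% stops, so the local fraction is t = (69 − 30)/(100 − 30) = 39/70 ≈ 0.5571.
#49f279 → (73, 242, 121); #675c4a → (103, 92, 74).
R = 73 + 0.5571 × (103 − 73) = 89.713 → 90
G = 242 + 0.5571 × (92 − 242) = 158.435 → 158
B = 121 + 0.5571 × (74 − 121) = 94.816 → 95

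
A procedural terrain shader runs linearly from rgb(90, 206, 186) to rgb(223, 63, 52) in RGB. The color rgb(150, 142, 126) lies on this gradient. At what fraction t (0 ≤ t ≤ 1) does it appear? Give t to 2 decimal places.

0.45

Invert the lerp on the G channel (largest span, 143): t = (142 − 206) / (63 − 206) = -64/-143 = 0.44755.
Check on R: (150 − 90)/(223 − 90) = 0.4511 ✓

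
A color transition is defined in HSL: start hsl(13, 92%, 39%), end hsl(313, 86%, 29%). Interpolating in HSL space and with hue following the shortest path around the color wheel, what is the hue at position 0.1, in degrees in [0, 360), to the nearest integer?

Hue: 313 − 13 = 300°, but |300| > 180 so the shorter arc goes the other way: Δh = 300 − 360 = -60°.
H = 13 + 0.1 × (-60) = 7 → 7°

7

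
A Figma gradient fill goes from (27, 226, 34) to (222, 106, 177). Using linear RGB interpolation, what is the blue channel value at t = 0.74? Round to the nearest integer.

140

B = 34 + 0.74 × (177 − 34) = 139.82 → 140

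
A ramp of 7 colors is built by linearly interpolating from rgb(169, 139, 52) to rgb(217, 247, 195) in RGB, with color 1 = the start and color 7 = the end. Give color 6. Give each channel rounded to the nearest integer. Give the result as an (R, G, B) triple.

With 7 swatches and endpoints inclusive, swatch 6 sits at t = (6 − 1)/(7 − 1) = 5/6 ≈ 0.8333.
R = 169 + 0.8333 × (217 − 169) = 208.998 → 209
G = 139 + 0.8333 × (247 − 139) = 228.996 → 229
B = 52 + 0.8333 × (195 − 52) = 171.162 → 171

(209, 229, 171)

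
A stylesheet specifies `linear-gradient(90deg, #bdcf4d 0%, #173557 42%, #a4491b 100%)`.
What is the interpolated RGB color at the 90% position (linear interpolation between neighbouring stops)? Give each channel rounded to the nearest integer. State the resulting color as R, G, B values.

(140, 70, 37)

90% lies between the 42% and 100% stops, so the local fraction is t = (90 − 42)/(100 − 42) = 48/58 ≈ 0.8276.
#173557 → (23, 53, 87); #a4491b → (164, 73, 27).
R = 23 + 0.8276 × (164 − 23) = 139.692 → 140
G = 53 + 0.8276 × (73 − 53) = 69.552 → 70
B = 87 + 0.8276 × (27 − 87) = 37.344 → 37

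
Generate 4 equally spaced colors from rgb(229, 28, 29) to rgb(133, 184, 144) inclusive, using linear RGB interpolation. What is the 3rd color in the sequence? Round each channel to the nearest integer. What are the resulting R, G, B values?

(165, 132, 106)

With 4 swatches and endpoints inclusive, swatch 3 sits at t = (3 − 1)/(4 − 1) = 2/3 ≈ 0.6667.
R = 229 + 0.6667 × (133 − 229) = 164.997 → 165
G = 28 + 0.6667 × (184 − 28) = 132.005 → 132
B = 29 + 0.6667 × (144 − 29) = 105.67 → 106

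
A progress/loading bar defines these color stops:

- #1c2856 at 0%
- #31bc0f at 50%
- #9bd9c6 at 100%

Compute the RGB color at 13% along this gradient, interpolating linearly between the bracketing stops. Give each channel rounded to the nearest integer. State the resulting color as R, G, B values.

(33, 78, 68)

13% lies between the 0% and 50% stops, so the local fraction is t = (13 − 0)/(50 − 0) = 13/50 ≈ 0.26.
#1c2856 → (28, 40, 86); #31bc0f → (49, 188, 15).
R = 28 + 0.26 × (49 − 28) = 33.46 → 33
G = 40 + 0.26 × (188 − 40) = 78.48 → 78
B = 86 + 0.26 × (15 − 86) = 67.54 → 68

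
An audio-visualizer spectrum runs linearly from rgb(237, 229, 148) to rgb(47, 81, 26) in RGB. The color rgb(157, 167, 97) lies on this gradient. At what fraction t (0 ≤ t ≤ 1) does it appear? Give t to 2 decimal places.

Invert the lerp on the R channel (largest span, 190): t = (157 − 237) / (47 − 237) = -80/-190 = 0.42105.
Check on G: (167 − 229)/(81 − 229) = 0.4189 ✓

0.42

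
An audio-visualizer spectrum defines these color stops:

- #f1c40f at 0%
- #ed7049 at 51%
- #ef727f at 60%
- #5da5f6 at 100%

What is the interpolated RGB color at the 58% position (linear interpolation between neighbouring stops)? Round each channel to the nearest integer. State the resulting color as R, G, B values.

(239, 114, 115)

58% lies between the 51% and 60% stops, so the local fraction is t = (58 − 51)/(60 − 51) = 7/9 ≈ 0.7778.
#ed7049 → (237, 112, 73); #ef727f → (239, 114, 127).
R = 237 + 0.7778 × (239 − 237) = 238.556 → 239
G = 112 + 0.7778 × (114 − 112) = 113.556 → 114
B = 73 + 0.7778 × (127 − 73) = 115.001 → 115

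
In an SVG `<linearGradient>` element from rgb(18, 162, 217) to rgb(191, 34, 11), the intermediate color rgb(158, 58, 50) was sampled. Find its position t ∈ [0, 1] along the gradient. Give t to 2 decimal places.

Invert the lerp on the B channel (largest span, 206): t = (50 − 217) / (11 − 217) = -167/-206 = 0.81068.
Check on R: (158 − 18)/(191 − 18) = 0.8092 ✓

0.81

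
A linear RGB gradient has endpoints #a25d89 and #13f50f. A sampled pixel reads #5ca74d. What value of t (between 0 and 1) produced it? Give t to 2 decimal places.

0.49

Invert the lerp on the G channel (largest span, 152): t = (167 − 93) / (245 − 93) = 74/152 = 0.48684.
Check on R: (92 − 162)/(19 − 162) = 0.4895 ✓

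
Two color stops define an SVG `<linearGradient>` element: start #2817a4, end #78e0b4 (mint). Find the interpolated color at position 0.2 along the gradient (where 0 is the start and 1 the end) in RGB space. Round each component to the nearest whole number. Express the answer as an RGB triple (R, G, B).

#2817a4 → (40, 23, 164); #78e0b4 → (120, 224, 180).
R = 40 + 0.2 × (120 − 40) = 40 + 0.2 × 80 = 56 → 56
G = 23 + 0.2 × (224 − 23) = 23 + 0.2 × 201 = 63.2 → 63
B = 164 + 0.2 × (180 − 164) = 164 + 0.2 × 16 = 167.2 → 167

(56, 63, 167)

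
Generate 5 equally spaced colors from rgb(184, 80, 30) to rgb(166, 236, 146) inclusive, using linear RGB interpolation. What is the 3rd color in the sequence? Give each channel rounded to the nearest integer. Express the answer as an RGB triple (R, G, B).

(175, 158, 88)

With 5 swatches and endpoints inclusive, swatch 3 sits at t = (3 − 1)/(5 − 1) = 2/4 ≈ 0.5.
R = 184 + 0.5 × (166 − 184) = 175 → 175
G = 80 + 0.5 × (236 − 80) = 158 → 158
B = 30 + 0.5 × (146 − 30) = 88 → 88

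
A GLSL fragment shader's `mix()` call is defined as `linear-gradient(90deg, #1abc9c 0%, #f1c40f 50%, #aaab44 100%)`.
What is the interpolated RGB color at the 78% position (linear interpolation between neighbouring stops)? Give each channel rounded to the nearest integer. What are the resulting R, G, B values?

78% lies between the 50% and 100% stops, so the local fraction is t = (78 − 50)/(100 − 50) = 28/50 ≈ 0.56.
#f1c40f → (241, 196, 15); #aaab44 → (170, 171, 68).
R = 241 + 0.56 × (170 − 241) = 201.24 → 201
G = 196 + 0.56 × (171 − 196) = 182 → 182
B = 15 + 0.56 × (68 − 15) = 44.68 → 45

(201, 182, 45)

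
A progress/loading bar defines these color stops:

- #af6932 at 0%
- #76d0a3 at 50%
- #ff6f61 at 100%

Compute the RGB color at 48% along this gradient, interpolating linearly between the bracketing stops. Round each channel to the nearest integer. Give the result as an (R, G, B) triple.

(120, 204, 158)

48% lies between the 0% and 50% stops, so the local fraction is t = (48 − 0)/(50 − 0) = 48/50 ≈ 0.96.
#af6932 → (175, 105, 50); #76d0a3 → (118, 208, 163).
R = 175 + 0.96 × (118 − 175) = 120.28 → 120
G = 105 + 0.96 × (208 − 105) = 203.88 → 204
B = 50 + 0.96 × (163 − 50) = 158.48 → 158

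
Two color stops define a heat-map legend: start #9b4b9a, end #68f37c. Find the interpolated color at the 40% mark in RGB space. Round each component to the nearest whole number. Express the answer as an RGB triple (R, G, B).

#9b4b9a → (155, 75, 154); #68f37c → (104, 243, 124).
40% corresponds to t = 0.4.
R = 155 + 0.4 × (104 − 155) = 155 + 0.4 × -51 = 134.6 → 135
G = 75 + 0.4 × (243 − 75) = 75 + 0.4 × 168 = 142.2 → 142
B = 154 + 0.4 × (124 − 154) = 154 + 0.4 × -30 = 142 → 142
So the blended color is (135, 142, 142), about #878e8e.

(135, 142, 142)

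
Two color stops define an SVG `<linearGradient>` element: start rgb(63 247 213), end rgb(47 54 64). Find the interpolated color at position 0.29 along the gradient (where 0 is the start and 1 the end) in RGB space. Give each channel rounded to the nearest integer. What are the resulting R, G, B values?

(58, 191, 170)

R = 63 + 0.29 × (47 − 63) = 63 + 0.29 × -16 = 58.36 → 58
G = 247 + 0.29 × (54 − 247) = 247 + 0.29 × -193 = 191.03 → 191
B = 213 + 0.29 × (64 − 213) = 213 + 0.29 × -149 = 169.79 → 170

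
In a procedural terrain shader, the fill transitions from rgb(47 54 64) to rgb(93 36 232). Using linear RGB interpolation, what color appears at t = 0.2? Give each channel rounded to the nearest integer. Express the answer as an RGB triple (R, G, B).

R = 47 + 0.2 × (93 − 47) = 47 + 0.2 × 46 = 56.2 → 56
G = 54 + 0.2 × (36 − 54) = 54 + 0.2 × -18 = 50.4 → 50
B = 64 + 0.2 × (232 − 64) = 64 + 0.2 × 168 = 97.6 → 98

(56, 50, 98)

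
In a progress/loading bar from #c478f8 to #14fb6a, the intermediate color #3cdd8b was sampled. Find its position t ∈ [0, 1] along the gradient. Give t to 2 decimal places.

Invert the lerp on the R channel (largest span, 176): t = (60 − 196) / (20 − 196) = -136/-176 = 0.77273.
Check on G: (221 − 120)/(251 − 120) = 0.771 ✓

0.77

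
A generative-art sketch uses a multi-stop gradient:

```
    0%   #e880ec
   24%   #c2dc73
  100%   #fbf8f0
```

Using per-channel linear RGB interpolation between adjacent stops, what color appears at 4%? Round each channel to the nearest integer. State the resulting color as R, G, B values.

(226, 143, 216)

4% lies between the 0% and 24% stops, so the local fraction is t = (4 − 0)/(24 − 0) = 4/24 ≈ 0.1667.
#e880ec → (232, 128, 236); #c2dc73 → (194, 220, 115).
R = 232 + 0.1667 × (194 − 232) = 225.665 → 226
G = 128 + 0.1667 × (220 − 128) = 143.336 → 143
B = 236 + 0.1667 × (115 − 236) = 215.829 → 216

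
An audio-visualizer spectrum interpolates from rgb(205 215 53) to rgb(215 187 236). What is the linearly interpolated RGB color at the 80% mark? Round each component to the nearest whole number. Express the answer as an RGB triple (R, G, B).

80% corresponds to t = 0.8.
R = 205 + 0.8 × (215 − 205) = 205 + 0.8 × 10 = 213 → 213
G = 215 + 0.8 × (187 − 215) = 215 + 0.8 × -28 = 192.6 → 193
B = 53 + 0.8 × (236 − 53) = 53 + 0.8 × 183 = 199.4 → 199
So the blended color is (213, 193, 199), about #d5c1c7.

(213, 193, 199)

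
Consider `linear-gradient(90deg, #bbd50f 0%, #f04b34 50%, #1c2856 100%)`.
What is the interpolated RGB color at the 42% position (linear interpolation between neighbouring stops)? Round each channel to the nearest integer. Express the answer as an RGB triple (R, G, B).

(232, 97, 46)

42% lies between the 0% and 50% stops, so the local fraction is t = (42 − 0)/(50 − 0) = 42/50 ≈ 0.84.
#bbd50f → (187, 213, 15); #f04b34 → (240, 75, 52).
R = 187 + 0.84 × (240 − 187) = 231.52 → 232
G = 213 + 0.84 × (75 − 213) = 97.08 → 97
B = 15 + 0.84 × (52 − 15) = 46.08 → 46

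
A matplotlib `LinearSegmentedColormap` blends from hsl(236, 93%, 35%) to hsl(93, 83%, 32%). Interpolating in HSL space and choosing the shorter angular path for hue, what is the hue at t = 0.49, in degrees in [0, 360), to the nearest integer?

166

Hue arc: Δh = 93 − 236 = -143° (|Δh| ≤ 180, already the shorter path).
H = 236 + 0.49 × (-143) = 165.93 → 166°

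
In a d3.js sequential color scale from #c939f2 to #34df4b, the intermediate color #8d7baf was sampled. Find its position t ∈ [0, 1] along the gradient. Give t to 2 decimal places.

0.40

Invert the lerp on the B channel (largest span, 167): t = (175 − 242) / (75 − 242) = -67/-167 = 0.4012.
Check on R: (141 − 201)/(52 − 201) = 0.4027 ✓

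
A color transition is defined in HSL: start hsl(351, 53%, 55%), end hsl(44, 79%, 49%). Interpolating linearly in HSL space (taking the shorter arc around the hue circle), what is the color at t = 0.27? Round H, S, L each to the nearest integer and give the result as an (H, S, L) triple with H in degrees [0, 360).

Hue: 44 − 351 = -307°, but |-307| > 180 so the shorter arc goes the other way: Δh = -307 + 360 = 53°.
H = 351 + 0.27 × (53) = 365.31 → 365 → 365 mod 360 = 5°
S = 53 + 0.27 × (79 − 53) = 60.02 → 60%
L = 55 + 0.27 × (49 − 55) = 53.38 → 53%

(5, 60, 53)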